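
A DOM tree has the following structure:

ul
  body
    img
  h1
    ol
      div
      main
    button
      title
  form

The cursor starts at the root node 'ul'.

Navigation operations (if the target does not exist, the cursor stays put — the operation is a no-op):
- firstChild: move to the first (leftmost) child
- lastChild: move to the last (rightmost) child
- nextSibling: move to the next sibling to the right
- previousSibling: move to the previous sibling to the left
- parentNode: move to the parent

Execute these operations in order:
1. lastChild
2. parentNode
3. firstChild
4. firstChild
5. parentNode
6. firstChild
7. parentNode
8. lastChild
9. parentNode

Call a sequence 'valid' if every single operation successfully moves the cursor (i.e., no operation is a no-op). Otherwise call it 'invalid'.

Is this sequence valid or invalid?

After 1 (lastChild): form
After 2 (parentNode): ul
After 3 (firstChild): body
After 4 (firstChild): img
After 5 (parentNode): body
After 6 (firstChild): img
After 7 (parentNode): body
After 8 (lastChild): img
After 9 (parentNode): body

Answer: valid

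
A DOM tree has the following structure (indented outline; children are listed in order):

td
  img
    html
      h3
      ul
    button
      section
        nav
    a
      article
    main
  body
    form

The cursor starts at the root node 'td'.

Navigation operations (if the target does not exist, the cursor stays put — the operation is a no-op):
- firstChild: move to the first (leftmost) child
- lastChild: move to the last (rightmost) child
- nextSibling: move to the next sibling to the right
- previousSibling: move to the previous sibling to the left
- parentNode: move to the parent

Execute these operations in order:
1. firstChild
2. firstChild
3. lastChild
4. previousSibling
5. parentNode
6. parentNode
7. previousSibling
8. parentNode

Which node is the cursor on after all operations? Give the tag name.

After 1 (firstChild): img
After 2 (firstChild): html
After 3 (lastChild): ul
After 4 (previousSibling): h3
After 5 (parentNode): html
After 6 (parentNode): img
After 7 (previousSibling): img (no-op, stayed)
After 8 (parentNode): td

Answer: td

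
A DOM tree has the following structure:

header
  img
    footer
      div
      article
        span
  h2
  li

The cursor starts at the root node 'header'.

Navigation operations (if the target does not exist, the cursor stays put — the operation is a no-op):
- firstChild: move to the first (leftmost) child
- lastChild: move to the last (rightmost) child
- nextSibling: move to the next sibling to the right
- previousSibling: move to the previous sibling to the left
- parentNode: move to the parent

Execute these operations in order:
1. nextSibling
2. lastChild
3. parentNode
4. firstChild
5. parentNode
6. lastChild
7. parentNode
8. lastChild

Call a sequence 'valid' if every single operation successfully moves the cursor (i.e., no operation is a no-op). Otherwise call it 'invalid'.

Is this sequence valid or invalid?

After 1 (nextSibling): header (no-op, stayed)
After 2 (lastChild): li
After 3 (parentNode): header
After 4 (firstChild): img
After 5 (parentNode): header
After 6 (lastChild): li
After 7 (parentNode): header
After 8 (lastChild): li

Answer: invalid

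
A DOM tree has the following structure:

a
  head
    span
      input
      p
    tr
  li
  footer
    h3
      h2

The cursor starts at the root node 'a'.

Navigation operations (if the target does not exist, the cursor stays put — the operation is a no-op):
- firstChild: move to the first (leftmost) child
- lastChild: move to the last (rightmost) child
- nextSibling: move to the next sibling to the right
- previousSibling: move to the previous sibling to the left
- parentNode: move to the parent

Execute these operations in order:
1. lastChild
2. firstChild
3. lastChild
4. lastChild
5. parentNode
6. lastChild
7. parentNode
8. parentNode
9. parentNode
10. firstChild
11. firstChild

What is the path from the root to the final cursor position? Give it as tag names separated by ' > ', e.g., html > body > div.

Answer: a > head > span

Derivation:
After 1 (lastChild): footer
After 2 (firstChild): h3
After 3 (lastChild): h2
After 4 (lastChild): h2 (no-op, stayed)
After 5 (parentNode): h3
After 6 (lastChild): h2
After 7 (parentNode): h3
After 8 (parentNode): footer
After 9 (parentNode): a
After 10 (firstChild): head
After 11 (firstChild): span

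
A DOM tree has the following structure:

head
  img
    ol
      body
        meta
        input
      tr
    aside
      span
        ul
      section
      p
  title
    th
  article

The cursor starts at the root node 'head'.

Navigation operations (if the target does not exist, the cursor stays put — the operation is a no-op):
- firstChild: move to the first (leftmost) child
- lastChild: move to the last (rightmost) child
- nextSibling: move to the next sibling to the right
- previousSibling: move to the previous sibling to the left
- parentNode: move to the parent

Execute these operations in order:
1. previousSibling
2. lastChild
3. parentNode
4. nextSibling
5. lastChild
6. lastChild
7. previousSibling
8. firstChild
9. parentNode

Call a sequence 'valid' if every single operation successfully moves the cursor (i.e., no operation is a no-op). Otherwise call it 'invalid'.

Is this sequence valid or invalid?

After 1 (previousSibling): head (no-op, stayed)
After 2 (lastChild): article
After 3 (parentNode): head
After 4 (nextSibling): head (no-op, stayed)
After 5 (lastChild): article
After 6 (lastChild): article (no-op, stayed)
After 7 (previousSibling): title
After 8 (firstChild): th
After 9 (parentNode): title

Answer: invalid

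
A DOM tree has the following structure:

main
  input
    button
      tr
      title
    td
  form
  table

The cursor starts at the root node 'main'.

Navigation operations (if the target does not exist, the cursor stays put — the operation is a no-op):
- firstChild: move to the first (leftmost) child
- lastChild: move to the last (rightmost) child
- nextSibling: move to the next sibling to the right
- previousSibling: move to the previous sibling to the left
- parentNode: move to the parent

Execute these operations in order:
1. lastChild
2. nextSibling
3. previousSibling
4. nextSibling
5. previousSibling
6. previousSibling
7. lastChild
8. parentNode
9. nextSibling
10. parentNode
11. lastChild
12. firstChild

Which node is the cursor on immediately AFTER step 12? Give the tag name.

Answer: table

Derivation:
After 1 (lastChild): table
After 2 (nextSibling): table (no-op, stayed)
After 3 (previousSibling): form
After 4 (nextSibling): table
After 5 (previousSibling): form
After 6 (previousSibling): input
After 7 (lastChild): td
After 8 (parentNode): input
After 9 (nextSibling): form
After 10 (parentNode): main
After 11 (lastChild): table
After 12 (firstChild): table (no-op, stayed)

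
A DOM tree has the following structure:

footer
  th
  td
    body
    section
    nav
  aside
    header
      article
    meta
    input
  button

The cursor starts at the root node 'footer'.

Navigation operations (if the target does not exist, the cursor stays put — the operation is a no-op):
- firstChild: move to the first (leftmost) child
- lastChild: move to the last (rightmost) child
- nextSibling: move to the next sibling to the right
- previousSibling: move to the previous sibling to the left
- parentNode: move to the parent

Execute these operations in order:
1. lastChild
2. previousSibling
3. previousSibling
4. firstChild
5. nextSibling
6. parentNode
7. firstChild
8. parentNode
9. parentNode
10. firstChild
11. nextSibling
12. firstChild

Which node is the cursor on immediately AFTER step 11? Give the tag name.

After 1 (lastChild): button
After 2 (previousSibling): aside
After 3 (previousSibling): td
After 4 (firstChild): body
After 5 (nextSibling): section
After 6 (parentNode): td
After 7 (firstChild): body
After 8 (parentNode): td
After 9 (parentNode): footer
After 10 (firstChild): th
After 11 (nextSibling): td

Answer: td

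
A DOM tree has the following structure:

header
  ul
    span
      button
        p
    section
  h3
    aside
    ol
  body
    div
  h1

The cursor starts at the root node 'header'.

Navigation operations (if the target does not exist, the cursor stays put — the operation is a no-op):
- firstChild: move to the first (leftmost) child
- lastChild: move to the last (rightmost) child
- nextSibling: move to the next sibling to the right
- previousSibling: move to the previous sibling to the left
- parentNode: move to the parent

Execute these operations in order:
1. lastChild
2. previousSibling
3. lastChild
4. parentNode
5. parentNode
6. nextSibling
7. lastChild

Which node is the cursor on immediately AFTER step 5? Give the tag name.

Answer: header

Derivation:
After 1 (lastChild): h1
After 2 (previousSibling): body
After 3 (lastChild): div
After 4 (parentNode): body
After 5 (parentNode): header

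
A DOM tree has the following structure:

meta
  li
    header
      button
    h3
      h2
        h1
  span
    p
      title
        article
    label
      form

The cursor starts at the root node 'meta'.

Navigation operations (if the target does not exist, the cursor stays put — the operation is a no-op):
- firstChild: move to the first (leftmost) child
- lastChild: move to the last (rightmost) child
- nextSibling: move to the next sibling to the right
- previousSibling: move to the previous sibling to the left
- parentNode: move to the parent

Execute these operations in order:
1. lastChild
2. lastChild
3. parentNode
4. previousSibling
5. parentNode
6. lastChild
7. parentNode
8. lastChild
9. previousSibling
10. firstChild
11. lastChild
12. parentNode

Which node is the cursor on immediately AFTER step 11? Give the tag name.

Answer: button

Derivation:
After 1 (lastChild): span
After 2 (lastChild): label
After 3 (parentNode): span
After 4 (previousSibling): li
After 5 (parentNode): meta
After 6 (lastChild): span
After 7 (parentNode): meta
After 8 (lastChild): span
After 9 (previousSibling): li
After 10 (firstChild): header
After 11 (lastChild): button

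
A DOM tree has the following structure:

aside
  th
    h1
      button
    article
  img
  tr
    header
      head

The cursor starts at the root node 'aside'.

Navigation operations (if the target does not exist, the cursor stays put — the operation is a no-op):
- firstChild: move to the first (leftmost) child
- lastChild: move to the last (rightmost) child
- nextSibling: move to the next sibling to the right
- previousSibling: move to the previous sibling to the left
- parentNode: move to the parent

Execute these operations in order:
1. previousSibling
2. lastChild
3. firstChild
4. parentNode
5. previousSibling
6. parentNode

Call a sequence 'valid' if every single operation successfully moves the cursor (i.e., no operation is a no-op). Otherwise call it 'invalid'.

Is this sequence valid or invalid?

Answer: invalid

Derivation:
After 1 (previousSibling): aside (no-op, stayed)
After 2 (lastChild): tr
After 3 (firstChild): header
After 4 (parentNode): tr
After 5 (previousSibling): img
After 6 (parentNode): aside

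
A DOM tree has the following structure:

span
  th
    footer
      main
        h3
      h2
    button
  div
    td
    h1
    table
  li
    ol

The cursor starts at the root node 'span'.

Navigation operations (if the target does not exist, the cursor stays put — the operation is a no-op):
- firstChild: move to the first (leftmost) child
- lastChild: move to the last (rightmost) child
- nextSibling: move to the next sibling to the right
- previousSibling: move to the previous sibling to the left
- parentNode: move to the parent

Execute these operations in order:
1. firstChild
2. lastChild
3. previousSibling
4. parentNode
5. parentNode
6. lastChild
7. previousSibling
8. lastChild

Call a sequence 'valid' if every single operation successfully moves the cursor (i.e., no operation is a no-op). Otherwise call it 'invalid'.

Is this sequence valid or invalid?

After 1 (firstChild): th
After 2 (lastChild): button
After 3 (previousSibling): footer
After 4 (parentNode): th
After 5 (parentNode): span
After 6 (lastChild): li
After 7 (previousSibling): div
After 8 (lastChild): table

Answer: valid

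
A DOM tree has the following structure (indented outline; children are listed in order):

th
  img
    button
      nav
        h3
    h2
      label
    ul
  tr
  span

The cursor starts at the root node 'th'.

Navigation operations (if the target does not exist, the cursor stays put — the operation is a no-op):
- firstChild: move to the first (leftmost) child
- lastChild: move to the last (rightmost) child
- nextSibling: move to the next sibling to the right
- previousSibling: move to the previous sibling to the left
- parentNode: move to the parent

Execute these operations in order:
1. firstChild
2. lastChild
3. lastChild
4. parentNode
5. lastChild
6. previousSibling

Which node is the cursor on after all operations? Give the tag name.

After 1 (firstChild): img
After 2 (lastChild): ul
After 3 (lastChild): ul (no-op, stayed)
After 4 (parentNode): img
After 5 (lastChild): ul
After 6 (previousSibling): h2

Answer: h2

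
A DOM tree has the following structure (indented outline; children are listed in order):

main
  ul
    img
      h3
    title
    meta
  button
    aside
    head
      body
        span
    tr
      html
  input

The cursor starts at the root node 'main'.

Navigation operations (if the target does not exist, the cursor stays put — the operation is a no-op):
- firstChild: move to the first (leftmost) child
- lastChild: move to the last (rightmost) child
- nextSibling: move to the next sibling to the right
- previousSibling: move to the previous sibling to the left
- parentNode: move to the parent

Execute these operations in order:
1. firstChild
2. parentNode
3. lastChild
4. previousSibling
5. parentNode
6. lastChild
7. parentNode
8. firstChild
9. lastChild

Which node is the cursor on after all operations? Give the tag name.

After 1 (firstChild): ul
After 2 (parentNode): main
After 3 (lastChild): input
After 4 (previousSibling): button
After 5 (parentNode): main
After 6 (lastChild): input
After 7 (parentNode): main
After 8 (firstChild): ul
After 9 (lastChild): meta

Answer: meta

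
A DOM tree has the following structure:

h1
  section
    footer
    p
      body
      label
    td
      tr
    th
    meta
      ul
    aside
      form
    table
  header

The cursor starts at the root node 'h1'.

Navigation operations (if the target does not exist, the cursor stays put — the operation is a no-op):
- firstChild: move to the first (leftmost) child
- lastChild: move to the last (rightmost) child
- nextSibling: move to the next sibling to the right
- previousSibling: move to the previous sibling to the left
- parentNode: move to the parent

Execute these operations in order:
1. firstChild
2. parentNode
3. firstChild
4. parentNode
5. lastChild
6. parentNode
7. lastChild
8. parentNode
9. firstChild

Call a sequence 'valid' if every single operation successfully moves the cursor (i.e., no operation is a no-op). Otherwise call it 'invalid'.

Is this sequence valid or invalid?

After 1 (firstChild): section
After 2 (parentNode): h1
After 3 (firstChild): section
After 4 (parentNode): h1
After 5 (lastChild): header
After 6 (parentNode): h1
After 7 (lastChild): header
After 8 (parentNode): h1
After 9 (firstChild): section

Answer: valid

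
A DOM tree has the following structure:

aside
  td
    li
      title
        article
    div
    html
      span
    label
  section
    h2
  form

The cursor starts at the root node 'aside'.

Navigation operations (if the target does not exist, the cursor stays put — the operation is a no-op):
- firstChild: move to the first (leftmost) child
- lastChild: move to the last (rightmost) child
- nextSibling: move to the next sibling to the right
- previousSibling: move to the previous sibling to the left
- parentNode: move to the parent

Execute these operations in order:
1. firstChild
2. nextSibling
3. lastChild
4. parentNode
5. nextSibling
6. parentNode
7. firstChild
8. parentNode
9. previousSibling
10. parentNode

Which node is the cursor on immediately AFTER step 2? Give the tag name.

After 1 (firstChild): td
After 2 (nextSibling): section

Answer: section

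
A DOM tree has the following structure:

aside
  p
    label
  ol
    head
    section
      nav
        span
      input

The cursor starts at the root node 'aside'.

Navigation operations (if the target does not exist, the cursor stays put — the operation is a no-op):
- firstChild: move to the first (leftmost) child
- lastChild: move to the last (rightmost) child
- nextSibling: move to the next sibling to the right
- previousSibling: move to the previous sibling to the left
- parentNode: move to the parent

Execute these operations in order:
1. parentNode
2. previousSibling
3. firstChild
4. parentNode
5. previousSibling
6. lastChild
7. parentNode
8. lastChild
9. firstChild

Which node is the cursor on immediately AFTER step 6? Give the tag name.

After 1 (parentNode): aside (no-op, stayed)
After 2 (previousSibling): aside (no-op, stayed)
After 3 (firstChild): p
After 4 (parentNode): aside
After 5 (previousSibling): aside (no-op, stayed)
After 6 (lastChild): ol

Answer: ol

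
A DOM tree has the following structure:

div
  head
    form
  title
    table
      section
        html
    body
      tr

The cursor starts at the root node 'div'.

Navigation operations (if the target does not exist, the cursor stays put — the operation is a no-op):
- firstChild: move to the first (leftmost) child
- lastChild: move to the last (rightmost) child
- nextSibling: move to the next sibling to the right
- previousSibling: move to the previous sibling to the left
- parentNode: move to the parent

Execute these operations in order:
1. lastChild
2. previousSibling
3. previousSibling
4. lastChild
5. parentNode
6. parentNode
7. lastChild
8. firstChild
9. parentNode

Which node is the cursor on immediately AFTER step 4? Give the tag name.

Answer: form

Derivation:
After 1 (lastChild): title
After 2 (previousSibling): head
After 3 (previousSibling): head (no-op, stayed)
After 4 (lastChild): form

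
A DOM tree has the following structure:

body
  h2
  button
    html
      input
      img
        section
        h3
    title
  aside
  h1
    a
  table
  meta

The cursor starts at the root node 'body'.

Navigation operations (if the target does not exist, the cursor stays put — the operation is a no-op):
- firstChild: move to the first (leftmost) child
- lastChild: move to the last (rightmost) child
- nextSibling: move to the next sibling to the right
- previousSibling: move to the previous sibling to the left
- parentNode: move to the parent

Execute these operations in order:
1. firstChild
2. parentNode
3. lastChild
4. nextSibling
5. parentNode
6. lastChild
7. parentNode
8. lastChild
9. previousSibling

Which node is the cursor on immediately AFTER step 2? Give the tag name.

After 1 (firstChild): h2
After 2 (parentNode): body

Answer: body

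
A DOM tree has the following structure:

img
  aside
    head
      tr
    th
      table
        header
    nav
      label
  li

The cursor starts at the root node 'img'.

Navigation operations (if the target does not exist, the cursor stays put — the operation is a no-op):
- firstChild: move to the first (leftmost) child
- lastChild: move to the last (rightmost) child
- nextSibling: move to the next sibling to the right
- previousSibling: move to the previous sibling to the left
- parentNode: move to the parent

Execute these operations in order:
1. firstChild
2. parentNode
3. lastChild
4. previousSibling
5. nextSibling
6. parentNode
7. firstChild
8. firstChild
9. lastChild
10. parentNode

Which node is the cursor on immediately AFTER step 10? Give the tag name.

After 1 (firstChild): aside
After 2 (parentNode): img
After 3 (lastChild): li
After 4 (previousSibling): aside
After 5 (nextSibling): li
After 6 (parentNode): img
After 7 (firstChild): aside
After 8 (firstChild): head
After 9 (lastChild): tr
After 10 (parentNode): head

Answer: head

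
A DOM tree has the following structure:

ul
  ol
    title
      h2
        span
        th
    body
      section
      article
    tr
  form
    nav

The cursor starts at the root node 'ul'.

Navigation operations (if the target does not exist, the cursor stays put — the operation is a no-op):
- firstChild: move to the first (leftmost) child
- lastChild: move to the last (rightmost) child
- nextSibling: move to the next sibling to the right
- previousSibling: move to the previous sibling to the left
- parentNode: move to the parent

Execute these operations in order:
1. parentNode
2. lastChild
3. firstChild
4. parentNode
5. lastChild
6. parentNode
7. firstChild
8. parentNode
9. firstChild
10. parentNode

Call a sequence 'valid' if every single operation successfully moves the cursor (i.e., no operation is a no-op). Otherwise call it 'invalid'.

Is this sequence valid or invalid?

After 1 (parentNode): ul (no-op, stayed)
After 2 (lastChild): form
After 3 (firstChild): nav
After 4 (parentNode): form
After 5 (lastChild): nav
After 6 (parentNode): form
After 7 (firstChild): nav
After 8 (parentNode): form
After 9 (firstChild): nav
After 10 (parentNode): form

Answer: invalid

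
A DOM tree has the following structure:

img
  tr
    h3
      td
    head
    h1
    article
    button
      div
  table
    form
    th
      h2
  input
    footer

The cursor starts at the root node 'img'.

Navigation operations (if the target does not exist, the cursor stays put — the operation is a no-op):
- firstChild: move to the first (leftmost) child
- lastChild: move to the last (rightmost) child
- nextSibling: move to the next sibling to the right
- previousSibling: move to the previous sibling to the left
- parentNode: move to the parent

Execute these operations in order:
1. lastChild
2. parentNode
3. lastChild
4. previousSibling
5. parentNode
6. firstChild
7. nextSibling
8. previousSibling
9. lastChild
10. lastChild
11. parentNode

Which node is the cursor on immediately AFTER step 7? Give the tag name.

After 1 (lastChild): input
After 2 (parentNode): img
After 3 (lastChild): input
After 4 (previousSibling): table
After 5 (parentNode): img
After 6 (firstChild): tr
After 7 (nextSibling): table

Answer: table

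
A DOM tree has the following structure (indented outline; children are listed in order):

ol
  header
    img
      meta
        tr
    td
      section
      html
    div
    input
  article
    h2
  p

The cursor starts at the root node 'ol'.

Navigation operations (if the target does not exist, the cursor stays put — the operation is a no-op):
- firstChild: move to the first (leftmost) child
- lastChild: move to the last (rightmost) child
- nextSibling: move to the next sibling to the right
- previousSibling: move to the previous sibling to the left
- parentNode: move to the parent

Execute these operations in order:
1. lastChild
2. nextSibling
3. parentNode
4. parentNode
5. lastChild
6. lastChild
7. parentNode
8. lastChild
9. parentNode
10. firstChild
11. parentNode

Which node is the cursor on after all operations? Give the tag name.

Answer: ol

Derivation:
After 1 (lastChild): p
After 2 (nextSibling): p (no-op, stayed)
After 3 (parentNode): ol
After 4 (parentNode): ol (no-op, stayed)
After 5 (lastChild): p
After 6 (lastChild): p (no-op, stayed)
After 7 (parentNode): ol
After 8 (lastChild): p
After 9 (parentNode): ol
After 10 (firstChild): header
After 11 (parentNode): ol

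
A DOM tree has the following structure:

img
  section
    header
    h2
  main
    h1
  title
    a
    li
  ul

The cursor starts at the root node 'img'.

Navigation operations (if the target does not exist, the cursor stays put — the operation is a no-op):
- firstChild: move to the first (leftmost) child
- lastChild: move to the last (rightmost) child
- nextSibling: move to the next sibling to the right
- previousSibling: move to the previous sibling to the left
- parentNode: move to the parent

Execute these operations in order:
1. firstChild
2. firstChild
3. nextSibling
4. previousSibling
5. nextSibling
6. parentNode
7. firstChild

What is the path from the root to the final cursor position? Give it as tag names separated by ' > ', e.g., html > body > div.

Answer: img > section > header

Derivation:
After 1 (firstChild): section
After 2 (firstChild): header
After 3 (nextSibling): h2
After 4 (previousSibling): header
After 5 (nextSibling): h2
After 6 (parentNode): section
After 7 (firstChild): header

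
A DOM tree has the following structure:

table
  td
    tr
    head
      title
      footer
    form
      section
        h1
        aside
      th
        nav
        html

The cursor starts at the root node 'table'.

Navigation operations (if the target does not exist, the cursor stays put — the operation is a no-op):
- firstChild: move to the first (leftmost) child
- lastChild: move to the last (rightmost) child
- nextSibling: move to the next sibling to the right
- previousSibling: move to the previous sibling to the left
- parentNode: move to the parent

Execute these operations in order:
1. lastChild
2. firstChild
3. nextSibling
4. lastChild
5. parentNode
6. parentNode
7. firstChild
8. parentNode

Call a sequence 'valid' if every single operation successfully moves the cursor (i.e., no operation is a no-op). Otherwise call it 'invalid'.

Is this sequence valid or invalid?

Answer: valid

Derivation:
After 1 (lastChild): td
After 2 (firstChild): tr
After 3 (nextSibling): head
After 4 (lastChild): footer
After 5 (parentNode): head
After 6 (parentNode): td
After 7 (firstChild): tr
After 8 (parentNode): td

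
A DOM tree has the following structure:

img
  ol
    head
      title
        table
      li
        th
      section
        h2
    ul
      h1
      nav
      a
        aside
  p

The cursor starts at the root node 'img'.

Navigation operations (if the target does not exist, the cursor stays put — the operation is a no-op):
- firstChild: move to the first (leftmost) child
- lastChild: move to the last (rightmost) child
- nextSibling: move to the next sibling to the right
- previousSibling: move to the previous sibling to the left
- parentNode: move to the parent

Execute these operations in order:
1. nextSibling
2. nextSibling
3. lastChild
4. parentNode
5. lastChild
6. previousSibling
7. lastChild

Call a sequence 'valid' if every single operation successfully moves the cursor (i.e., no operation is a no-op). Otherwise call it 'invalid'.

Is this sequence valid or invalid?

After 1 (nextSibling): img (no-op, stayed)
After 2 (nextSibling): img (no-op, stayed)
After 3 (lastChild): p
After 4 (parentNode): img
After 5 (lastChild): p
After 6 (previousSibling): ol
After 7 (lastChild): ul

Answer: invalid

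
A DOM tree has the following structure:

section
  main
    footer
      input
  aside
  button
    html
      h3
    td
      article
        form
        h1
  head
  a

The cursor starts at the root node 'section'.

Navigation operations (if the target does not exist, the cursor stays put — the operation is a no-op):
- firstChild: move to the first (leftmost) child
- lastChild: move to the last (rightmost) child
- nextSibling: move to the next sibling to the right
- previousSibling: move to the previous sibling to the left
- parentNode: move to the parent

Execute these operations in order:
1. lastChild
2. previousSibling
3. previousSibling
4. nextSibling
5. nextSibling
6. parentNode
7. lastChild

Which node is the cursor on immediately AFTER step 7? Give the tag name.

Answer: a

Derivation:
After 1 (lastChild): a
After 2 (previousSibling): head
After 3 (previousSibling): button
After 4 (nextSibling): head
After 5 (nextSibling): a
After 6 (parentNode): section
After 7 (lastChild): a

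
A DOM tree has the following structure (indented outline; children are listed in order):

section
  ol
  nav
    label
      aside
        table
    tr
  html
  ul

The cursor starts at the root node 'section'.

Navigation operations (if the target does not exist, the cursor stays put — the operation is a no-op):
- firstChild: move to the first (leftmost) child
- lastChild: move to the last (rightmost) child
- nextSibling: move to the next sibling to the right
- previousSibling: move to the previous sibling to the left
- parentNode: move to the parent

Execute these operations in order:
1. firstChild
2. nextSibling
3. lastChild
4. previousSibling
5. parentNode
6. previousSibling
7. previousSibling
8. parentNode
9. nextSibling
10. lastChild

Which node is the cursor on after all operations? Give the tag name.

Answer: ul

Derivation:
After 1 (firstChild): ol
After 2 (nextSibling): nav
After 3 (lastChild): tr
After 4 (previousSibling): label
After 5 (parentNode): nav
After 6 (previousSibling): ol
After 7 (previousSibling): ol (no-op, stayed)
After 8 (parentNode): section
After 9 (nextSibling): section (no-op, stayed)
After 10 (lastChild): ul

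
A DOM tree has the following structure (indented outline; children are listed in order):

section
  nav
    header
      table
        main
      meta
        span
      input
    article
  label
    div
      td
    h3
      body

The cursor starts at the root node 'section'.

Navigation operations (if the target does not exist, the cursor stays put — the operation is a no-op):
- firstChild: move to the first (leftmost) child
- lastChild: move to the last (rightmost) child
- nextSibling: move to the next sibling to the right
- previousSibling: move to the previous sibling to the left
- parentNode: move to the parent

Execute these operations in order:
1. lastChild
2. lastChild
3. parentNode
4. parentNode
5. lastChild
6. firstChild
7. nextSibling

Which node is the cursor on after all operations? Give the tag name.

After 1 (lastChild): label
After 2 (lastChild): h3
After 3 (parentNode): label
After 4 (parentNode): section
After 5 (lastChild): label
After 6 (firstChild): div
After 7 (nextSibling): h3

Answer: h3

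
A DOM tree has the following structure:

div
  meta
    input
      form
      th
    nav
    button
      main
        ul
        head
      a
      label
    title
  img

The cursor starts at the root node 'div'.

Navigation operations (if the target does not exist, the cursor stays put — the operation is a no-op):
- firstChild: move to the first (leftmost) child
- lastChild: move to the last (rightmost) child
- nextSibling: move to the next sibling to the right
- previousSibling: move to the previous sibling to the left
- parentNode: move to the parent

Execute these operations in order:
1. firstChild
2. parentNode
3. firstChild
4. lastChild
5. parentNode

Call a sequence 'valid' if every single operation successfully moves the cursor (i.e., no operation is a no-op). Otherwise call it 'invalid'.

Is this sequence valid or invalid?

After 1 (firstChild): meta
After 2 (parentNode): div
After 3 (firstChild): meta
After 4 (lastChild): title
After 5 (parentNode): meta

Answer: valid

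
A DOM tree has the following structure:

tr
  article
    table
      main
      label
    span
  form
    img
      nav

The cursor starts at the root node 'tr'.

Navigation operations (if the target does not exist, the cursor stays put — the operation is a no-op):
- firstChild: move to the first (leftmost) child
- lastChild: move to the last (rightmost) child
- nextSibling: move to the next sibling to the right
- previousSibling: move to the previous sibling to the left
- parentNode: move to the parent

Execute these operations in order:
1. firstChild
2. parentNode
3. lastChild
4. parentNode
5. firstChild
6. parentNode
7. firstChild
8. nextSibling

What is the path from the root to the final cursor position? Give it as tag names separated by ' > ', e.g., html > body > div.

After 1 (firstChild): article
After 2 (parentNode): tr
After 3 (lastChild): form
After 4 (parentNode): tr
After 5 (firstChild): article
After 6 (parentNode): tr
After 7 (firstChild): article
After 8 (nextSibling): form

Answer: tr > form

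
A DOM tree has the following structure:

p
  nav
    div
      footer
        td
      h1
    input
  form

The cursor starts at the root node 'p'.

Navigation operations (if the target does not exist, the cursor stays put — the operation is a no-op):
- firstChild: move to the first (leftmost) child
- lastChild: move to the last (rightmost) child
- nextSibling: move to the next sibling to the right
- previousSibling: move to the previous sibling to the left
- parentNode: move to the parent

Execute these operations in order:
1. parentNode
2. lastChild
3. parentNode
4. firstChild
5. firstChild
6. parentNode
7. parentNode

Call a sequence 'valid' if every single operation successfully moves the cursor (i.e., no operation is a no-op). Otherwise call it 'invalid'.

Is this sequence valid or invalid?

After 1 (parentNode): p (no-op, stayed)
After 2 (lastChild): form
After 3 (parentNode): p
After 4 (firstChild): nav
After 5 (firstChild): div
After 6 (parentNode): nav
After 7 (parentNode): p

Answer: invalid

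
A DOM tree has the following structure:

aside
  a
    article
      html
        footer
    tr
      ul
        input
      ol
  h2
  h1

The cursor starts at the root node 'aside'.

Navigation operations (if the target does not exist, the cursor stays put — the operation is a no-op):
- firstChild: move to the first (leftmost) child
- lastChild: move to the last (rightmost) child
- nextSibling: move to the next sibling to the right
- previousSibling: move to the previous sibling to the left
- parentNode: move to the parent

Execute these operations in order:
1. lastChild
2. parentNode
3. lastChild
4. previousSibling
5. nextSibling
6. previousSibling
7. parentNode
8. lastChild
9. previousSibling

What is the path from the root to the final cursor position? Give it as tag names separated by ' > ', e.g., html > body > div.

Answer: aside > h2

Derivation:
After 1 (lastChild): h1
After 2 (parentNode): aside
After 3 (lastChild): h1
After 4 (previousSibling): h2
After 5 (nextSibling): h1
After 6 (previousSibling): h2
After 7 (parentNode): aside
After 8 (lastChild): h1
After 9 (previousSibling): h2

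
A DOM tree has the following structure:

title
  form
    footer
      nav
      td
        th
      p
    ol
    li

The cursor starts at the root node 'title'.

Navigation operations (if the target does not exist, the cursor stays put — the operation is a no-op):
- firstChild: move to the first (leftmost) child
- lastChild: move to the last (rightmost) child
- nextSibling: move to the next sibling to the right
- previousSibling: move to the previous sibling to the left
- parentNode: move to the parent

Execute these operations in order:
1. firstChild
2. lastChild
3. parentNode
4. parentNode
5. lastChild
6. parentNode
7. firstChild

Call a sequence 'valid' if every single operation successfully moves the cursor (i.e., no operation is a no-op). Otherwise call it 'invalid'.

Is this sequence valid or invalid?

Answer: valid

Derivation:
After 1 (firstChild): form
After 2 (lastChild): li
After 3 (parentNode): form
After 4 (parentNode): title
After 5 (lastChild): form
After 6 (parentNode): title
After 7 (firstChild): form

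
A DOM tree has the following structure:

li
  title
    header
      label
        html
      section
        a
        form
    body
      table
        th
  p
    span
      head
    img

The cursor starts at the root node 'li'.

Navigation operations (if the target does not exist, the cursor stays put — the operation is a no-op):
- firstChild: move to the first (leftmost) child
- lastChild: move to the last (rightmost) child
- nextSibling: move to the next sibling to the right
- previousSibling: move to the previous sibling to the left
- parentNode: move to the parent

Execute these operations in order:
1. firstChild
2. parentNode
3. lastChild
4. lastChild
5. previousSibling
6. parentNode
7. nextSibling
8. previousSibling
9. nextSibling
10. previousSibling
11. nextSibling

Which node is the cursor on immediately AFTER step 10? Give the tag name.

After 1 (firstChild): title
After 2 (parentNode): li
After 3 (lastChild): p
After 4 (lastChild): img
After 5 (previousSibling): span
After 6 (parentNode): p
After 7 (nextSibling): p (no-op, stayed)
After 8 (previousSibling): title
After 9 (nextSibling): p
After 10 (previousSibling): title

Answer: title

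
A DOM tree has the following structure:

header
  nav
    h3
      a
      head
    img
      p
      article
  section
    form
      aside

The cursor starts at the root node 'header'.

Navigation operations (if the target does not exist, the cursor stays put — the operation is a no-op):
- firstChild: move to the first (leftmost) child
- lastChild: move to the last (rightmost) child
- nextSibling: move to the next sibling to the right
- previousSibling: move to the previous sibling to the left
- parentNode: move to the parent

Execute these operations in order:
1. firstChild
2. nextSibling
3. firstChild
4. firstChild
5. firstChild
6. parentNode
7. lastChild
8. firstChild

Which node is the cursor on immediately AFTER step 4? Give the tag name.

Answer: aside

Derivation:
After 1 (firstChild): nav
After 2 (nextSibling): section
After 3 (firstChild): form
After 4 (firstChild): aside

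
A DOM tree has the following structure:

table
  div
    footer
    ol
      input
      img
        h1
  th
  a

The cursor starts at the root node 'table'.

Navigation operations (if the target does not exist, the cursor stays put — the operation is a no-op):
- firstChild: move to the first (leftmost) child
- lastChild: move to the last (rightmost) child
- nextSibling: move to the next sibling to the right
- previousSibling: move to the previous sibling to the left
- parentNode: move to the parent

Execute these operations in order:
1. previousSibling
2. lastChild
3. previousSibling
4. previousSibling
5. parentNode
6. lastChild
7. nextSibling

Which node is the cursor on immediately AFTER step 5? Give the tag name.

After 1 (previousSibling): table (no-op, stayed)
After 2 (lastChild): a
After 3 (previousSibling): th
After 4 (previousSibling): div
After 5 (parentNode): table

Answer: table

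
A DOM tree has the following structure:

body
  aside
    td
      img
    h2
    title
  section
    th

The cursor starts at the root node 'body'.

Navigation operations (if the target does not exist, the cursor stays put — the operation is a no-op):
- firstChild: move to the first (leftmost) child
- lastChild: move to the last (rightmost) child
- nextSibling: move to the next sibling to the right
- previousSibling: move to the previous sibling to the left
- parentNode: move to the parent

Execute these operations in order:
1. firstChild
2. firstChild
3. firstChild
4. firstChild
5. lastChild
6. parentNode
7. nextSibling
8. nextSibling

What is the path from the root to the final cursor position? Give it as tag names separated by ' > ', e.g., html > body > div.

Answer: body > aside > title

Derivation:
After 1 (firstChild): aside
After 2 (firstChild): td
After 3 (firstChild): img
After 4 (firstChild): img (no-op, stayed)
After 5 (lastChild): img (no-op, stayed)
After 6 (parentNode): td
After 7 (nextSibling): h2
After 8 (nextSibling): title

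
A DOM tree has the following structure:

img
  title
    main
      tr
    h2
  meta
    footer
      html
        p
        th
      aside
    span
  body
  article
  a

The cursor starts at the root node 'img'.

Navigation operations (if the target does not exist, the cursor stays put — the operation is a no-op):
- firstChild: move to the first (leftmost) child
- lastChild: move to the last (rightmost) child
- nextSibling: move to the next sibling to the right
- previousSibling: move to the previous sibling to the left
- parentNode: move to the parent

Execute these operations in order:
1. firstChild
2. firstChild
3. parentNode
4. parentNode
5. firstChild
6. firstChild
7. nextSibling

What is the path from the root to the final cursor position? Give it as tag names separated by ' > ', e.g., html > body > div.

After 1 (firstChild): title
After 2 (firstChild): main
After 3 (parentNode): title
After 4 (parentNode): img
After 5 (firstChild): title
After 6 (firstChild): main
After 7 (nextSibling): h2

Answer: img > title > h2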